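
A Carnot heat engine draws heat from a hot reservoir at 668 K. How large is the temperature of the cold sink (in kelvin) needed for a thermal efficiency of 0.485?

From η = 1 − T_C/T_H, T_C = T_H·(1 − η) = 668.00 × (1 − 0.485) = 344 K.

T_C ≈ 344 K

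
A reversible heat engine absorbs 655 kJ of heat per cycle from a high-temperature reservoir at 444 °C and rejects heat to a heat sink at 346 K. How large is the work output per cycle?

W ≈ 339 kJ

T_H = 444 °C → 444 + 273.15 = 717.15 K.
For a reversible engine, η = 1 − T_C/T_H = 1 − 346.00/717.15 = 0.5175.
W = η·Q_H = 0.5175 × 655 = 339 kJ.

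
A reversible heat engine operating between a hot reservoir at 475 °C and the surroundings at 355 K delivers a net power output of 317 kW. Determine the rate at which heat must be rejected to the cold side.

T_H = 475 °C → 475 + 273.15 = 748.15 K.
η_rev = 1 − T_C/T_H = 1 − 355.00/748.15 = 0.5255.
Since Q_C/Q_H = T_C/T_H and Q_H = W/η, Q_C = W·T_C/(T_H − T_C) = 317 × 355.00/393.15 = 286 kW.

Q̇_C ≈ 286 kW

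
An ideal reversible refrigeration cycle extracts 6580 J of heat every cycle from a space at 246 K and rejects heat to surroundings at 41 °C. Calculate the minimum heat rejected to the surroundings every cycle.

T_H = 41 °C → 41 + 273.15 = 314.15 K.
For a reversible cycle Q_H/Q_C = T_H/T_C, so Q_H = Q_C·T_H/T_C = 6580 × 314.15/246.00 = 8403 J.

Q_H ≈ 8403 J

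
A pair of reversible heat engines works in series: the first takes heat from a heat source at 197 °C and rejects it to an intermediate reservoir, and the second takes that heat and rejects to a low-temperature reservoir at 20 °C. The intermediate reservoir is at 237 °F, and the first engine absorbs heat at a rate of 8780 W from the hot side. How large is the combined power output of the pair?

Ẇ_total ≈ 3310 W

T_H = 197 °C → 197 + 273.15 = 470.15 K.
T_C = 20 °C → 20 + 273.15 = 293.15 K.
Two reversible stages in series are equivalent to a single Carnot engine between T_H and T_C, so η_total = 1 − T_C/T_H = 1 − 293.15/470.15 = 0.3765.
W_total = η_total · Q_H = 0.3765 × 8780 = 3310 W.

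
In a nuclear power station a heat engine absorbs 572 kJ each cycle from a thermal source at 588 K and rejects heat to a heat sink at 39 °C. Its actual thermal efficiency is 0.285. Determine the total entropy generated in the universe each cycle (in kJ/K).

T_C = 39 °C → 39 + 273.15 = 312.15 K.
W = η·Q_H = 0.285 × 572 = 163.0 kJ, so Q_C = Q_H − W = 409.0 kJ.
The hot reservoir loses entropy Q_H/T_H = 572/588.00 = 0.9728 kJ/K; the cold reservoir gains Q_C/T_C = 409.0/312.15 = 1.310 kJ/K.
ΔS_univ = −Q_H/T_H + Q_C/T_C = 0.337 kJ/K (> 0, since η = 0.285 < η_Carnot = 0.469).

ΔS_univ ≈ 0.337 kJ/K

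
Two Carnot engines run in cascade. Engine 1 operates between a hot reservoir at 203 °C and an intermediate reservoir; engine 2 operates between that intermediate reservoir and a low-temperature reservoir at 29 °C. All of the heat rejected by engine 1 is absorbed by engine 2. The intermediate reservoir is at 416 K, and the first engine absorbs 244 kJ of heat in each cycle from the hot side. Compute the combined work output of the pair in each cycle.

T_H = 203 °C → 203 + 273.15 = 476.15 K.
T_C = 29 °C → 29 + 273.15 = 302.15 K.
Two reversible stages in series are equivalent to a single Carnot engine between T_H and T_C, so η_total = 1 − T_C/T_H = 1 − 302.15/476.15 = 0.3654.
W_total = η_total · Q_H = 0.3654 × 244 = 89.2 kJ.

W_total ≈ 89.2 kJ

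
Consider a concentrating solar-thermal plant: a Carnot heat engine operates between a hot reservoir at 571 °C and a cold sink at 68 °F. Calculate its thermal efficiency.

T_H = 571 °C → 571 + 273.15 = 844.15 K.
T_C = 68 °F → (68 − 32) × 5/9 = 20.00 °C = 293.15 K.
Carnot efficiency: η = 1 − T_C/T_H = 1 − 293.15/844.15 = 0.653.

η ≈ 0.653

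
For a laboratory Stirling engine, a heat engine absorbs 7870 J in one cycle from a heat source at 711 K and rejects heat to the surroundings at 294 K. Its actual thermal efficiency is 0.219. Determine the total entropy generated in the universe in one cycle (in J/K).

ΔS_univ ≈ 9.837 J/K

W = η·Q_H = 0.219 × 7870 = 1724 J, so Q_C = Q_H − W = 6146 J.
Entropy balance on the reservoirs: −Q_H/T_H = -11.07 J/K, +Q_C/T_C = 20.91 J/K.
ΔS_univ = −Q_H/T_H + Q_C/T_C = 9.837 J/K (> 0, since η = 0.219 < η_Carnot = 0.586).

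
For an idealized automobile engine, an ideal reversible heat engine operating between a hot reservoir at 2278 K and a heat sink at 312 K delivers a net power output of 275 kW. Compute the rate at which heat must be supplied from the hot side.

Carnot efficiency: η = 1 − T_C/T_H = 1 − 312.00/2278.00 = 0.8630.
Q_H = W/η = 275/0.8630 = 319 kW.

Q̇_H ≈ 319 kW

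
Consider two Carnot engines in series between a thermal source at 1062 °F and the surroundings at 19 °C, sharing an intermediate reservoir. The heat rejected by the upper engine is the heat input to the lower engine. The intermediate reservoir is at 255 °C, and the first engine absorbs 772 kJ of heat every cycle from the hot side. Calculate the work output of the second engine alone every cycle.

T_H = 1062 °F → (1062 − 32) × 5/9 = 572.22 °C = 845.37 K.
T_C = 19 °C → 19 + 273.15 = 292.15 K.
T_m = 255 °C → 255 + 273.15 = 528.15 K.
Heat entering the second stage: Q_m = Q_H·(T_m/T_H) = 772 × 528.15/845.37 = 482 kJ.
Second-stage efficiency η₂ = 1 − T_C/T_m = 1 − 292.15/528.15 = 0.4468, so W₂ = η₂·Q_m = 216 kJ.

W₂ ≈ 216 kJ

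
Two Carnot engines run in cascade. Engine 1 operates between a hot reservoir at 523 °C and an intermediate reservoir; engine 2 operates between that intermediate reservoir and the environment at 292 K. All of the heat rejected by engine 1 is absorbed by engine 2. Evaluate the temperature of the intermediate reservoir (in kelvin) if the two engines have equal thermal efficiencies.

T_m ≈ 482 K

T_H = 523 °C → 523 + 273.15 = 796.15 K.
Equal efficiencies require 1 − T_m/T_H = 1 − T_C/T_m, i.e. T_m/T_H = T_C/T_m, so T_m = √(T_H·T_C) = √(796.15 × 292.00) = 482 K.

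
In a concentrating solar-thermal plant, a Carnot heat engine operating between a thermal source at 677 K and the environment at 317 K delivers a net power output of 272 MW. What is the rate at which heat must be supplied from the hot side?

Q̇_H ≈ 512 MW

η_rev = 1 − T_C/T_H = 1 − 317.00/677.00 = 0.5318.
Q_H = W/η = 272/0.5318 = 512 MW.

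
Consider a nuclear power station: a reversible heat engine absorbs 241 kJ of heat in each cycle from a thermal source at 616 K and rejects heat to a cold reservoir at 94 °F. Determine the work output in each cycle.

T_C = 94 °F → (94 − 32) × 5/9 = 34.44 °C = 307.59 K.
Since the cycle is reversible, η = 1 − T_C/T_H = 1 − 307.59/616.00 = 0.5007.
W = η·Q_H = 0.5007 × 241 = 121 kJ.

W ≈ 121 kJ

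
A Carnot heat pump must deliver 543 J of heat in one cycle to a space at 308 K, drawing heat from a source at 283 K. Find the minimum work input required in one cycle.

COP_HP = T_H/(T_H − T_C) = 308.00/25.00 = 12.3200.
W = Q_H/COP_HP = 543/12.3200 = 44.1 J.

W_in ≈ 44.1 J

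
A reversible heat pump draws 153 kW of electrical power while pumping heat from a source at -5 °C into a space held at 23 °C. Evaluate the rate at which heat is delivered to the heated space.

T_H = 23 °C → 23 + 273.15 = 296.15 K.
T_C = -5 °C → -5 + 273.15 = 268.15 K.
For a reversible heat pump, COP_HP = T_H/(T_H − T_C) = 296.15/28.00 = 10.5768.
Q_H = COP_HP · W = 10.5768 × 153 = 1618 kW.

Q̇_H ≈ 1618 kW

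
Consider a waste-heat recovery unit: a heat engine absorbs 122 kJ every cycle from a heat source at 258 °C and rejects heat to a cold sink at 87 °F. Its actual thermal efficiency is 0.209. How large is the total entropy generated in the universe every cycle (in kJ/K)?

ΔS_univ ≈ 0.08806 kJ/K

T_H = 258 °C → 258 + 273.15 = 531.15 K.
T_C = 87 °F → (87 − 32) × 5/9 = 30.56 °C = 303.71 K.
W = η·Q_H = 0.209 × 122 = 25.50 kJ, so Q_C = Q_H − W = 96.50 kJ.
Reservoir entropy changes: ΔS_H = −Q_H/T_H = −122/531.15 = -0.2297 kJ/K and ΔS_C = +Q_C/T_C = 96.50/303.71 = 0.3177 kJ/K.
ΔS_univ = −Q_H/T_H + Q_C/T_C = 0.08806 kJ/K (> 0, since η = 0.209 < η_Carnot = 0.428).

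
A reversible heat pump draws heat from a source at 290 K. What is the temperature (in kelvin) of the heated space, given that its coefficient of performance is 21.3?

COP_HP = T_H/(T_H − T_C) ⇒ T_H = T_C·COP_HP/(COP_HP − 1) = 290.00 × 21.3/(21.3 − 1) = 304 K.

T_H ≈ 304 K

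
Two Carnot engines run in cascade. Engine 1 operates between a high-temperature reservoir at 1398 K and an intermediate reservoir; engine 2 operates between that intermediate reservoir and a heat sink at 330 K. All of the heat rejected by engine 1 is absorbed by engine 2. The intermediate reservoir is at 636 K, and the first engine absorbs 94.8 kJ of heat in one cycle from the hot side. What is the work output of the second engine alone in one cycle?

Heat entering the second stage: Q_m = Q_H·(T_m/T_H) = 94.8 × 636.00/1398.00 = 43.1 kJ.
Second-stage efficiency η₂ = 1 − T_C/T_m = 1 − 330.00/636.00 = 0.4811, so W₂ = η₂·Q_m = 20.8 kJ.

W₂ ≈ 20.8 kJ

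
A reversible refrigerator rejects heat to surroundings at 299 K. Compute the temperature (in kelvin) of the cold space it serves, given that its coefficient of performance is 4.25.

T_C ≈ 242 K

COP_R = T_C/(T_H − T_C) ⇒ T_C = T_H·COP_R/(1 + COP_R) = 299.00 × 4.25/(1 + 4.25) = 242 K.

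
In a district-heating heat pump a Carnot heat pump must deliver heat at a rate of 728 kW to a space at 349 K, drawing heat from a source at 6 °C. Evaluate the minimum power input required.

Ẇ_in ≈ 146 kW

T_C = 6 °C → 6 + 273.15 = 279.15 K.
COP_HP = T_H/(T_H − T_C) = 349.00/69.85 = 4.9964.
W = Q_H/COP_HP = 728/4.9964 = 146 kW.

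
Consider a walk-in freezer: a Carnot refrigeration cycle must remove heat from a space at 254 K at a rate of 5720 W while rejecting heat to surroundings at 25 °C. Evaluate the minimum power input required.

Ẇ_in ≈ 994 W

T_H = 25 °C → 25 + 273.15 = 298.15 K.
The reversible coefficient of performance is COP_R = T_C/(T_H − T_C) = 254.00/44.15 = 5.7531.
W = Q_C/COP_R = 5720/5.7531 = 994 W.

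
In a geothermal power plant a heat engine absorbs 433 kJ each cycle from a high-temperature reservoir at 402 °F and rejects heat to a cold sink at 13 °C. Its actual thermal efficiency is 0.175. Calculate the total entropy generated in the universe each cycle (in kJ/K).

ΔS_univ ≈ 0.3439 kJ/K

T_H = 402 °F → (402 − 32) × 5/9 = 205.56 °C = 478.71 K.
T_C = 13 °C → 13 + 273.15 = 286.15 K.
W = η·Q_H = 0.175 × 433 = 75.77 kJ, so Q_C = Q_H − W = 357.2 kJ.
Reservoir entropy changes: ΔS_H = −Q_H/T_H = −433/478.71 = -0.9045 kJ/K and ΔS_C = +Q_C/T_C = 357.2/286.15 = 1.248 kJ/K.
ΔS_univ = −Q_H/T_H + Q_C/T_C = 0.3439 kJ/K (> 0, since η = 0.175 < η_Carnot = 0.402).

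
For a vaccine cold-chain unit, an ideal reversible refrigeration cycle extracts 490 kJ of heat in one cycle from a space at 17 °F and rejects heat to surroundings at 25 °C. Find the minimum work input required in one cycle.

T_H = 25 °C → 25 + 273.15 = 298.15 K.
T_C = 17 °F → (17 − 32) × 5/9 = -8.33 °C = 264.82 K.
The reversible coefficient of performance is COP_R = T_C/(T_H − T_C) = 264.82/33.33 = 7.9445.
W = Q_C/COP_R = 490/7.9445 = 61.68 kJ.

W_in ≈ 61.68 kJ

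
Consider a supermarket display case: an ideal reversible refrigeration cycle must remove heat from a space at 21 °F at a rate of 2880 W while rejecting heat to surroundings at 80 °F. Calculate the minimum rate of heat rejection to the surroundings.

T_H = 80 °F → (80 − 32) × 5/9 = 26.67 °C = 299.82 K.
T_C = 21 °F → (21 − 32) × 5/9 = -6.11 °C = 267.04 K.
For a reversible cycle Q_H/Q_C = T_H/T_C, so Q_H = Q_C·T_H/T_C = 2880 × 299.82/267.04 = 3230 W.

Q̇_H ≈ 3230 W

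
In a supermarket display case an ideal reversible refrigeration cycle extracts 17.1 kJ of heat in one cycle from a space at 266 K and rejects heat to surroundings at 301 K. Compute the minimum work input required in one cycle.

W_in ≈ 2.250 kJ

Carnot COP: COP_R = T_C/(T_H − T_C) = 266.00/35.00 = 7.6000.
W = Q_C/COP_R = 17.1/7.6000 = 2.250 kJ.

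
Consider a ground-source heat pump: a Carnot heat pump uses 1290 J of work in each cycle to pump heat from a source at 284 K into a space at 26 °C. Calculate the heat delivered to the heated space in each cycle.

Q_H ≈ 25470 J

T_H = 26 °C → 26 + 273.15 = 299.15 K.
COP_HP = T_H/(T_H − T_C) = 299.15/15.15 = 19.7459.
Q_H = COP_HP · W = 19.7459 × 1290 = 25470 J.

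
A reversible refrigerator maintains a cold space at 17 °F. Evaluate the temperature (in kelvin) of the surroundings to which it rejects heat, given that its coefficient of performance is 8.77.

T_C = 17 °F → (17 − 32) × 5/9 = -8.33 °C = 264.82 K.
COP_R = T_C/(T_H − T_C) ⇒ T_H = T_C·(1 + 1/COP_R) = 264.82 × (1 + 1/8.77) = 295 K.

T_H ≈ 295 K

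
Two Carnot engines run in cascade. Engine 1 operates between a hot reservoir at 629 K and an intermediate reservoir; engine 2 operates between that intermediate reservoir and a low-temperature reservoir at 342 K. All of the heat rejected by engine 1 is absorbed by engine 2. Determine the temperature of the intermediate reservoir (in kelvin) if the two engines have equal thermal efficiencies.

T_m ≈ 464 K

Equal efficiencies require 1 − T_m/T_H = 1 − T_C/T_m, i.e. T_m/T_H = T_C/T_m, so T_m = √(T_H·T_C) = √(629.00 × 342.00) = 464 K.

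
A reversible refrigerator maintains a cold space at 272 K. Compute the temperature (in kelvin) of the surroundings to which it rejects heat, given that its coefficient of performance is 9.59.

T_H ≈ 300 K

COP_R = T_C/(T_H − T_C) ⇒ T_H = T_C·(1 + 1/COP_R) = 272.00 × (1 + 1/9.59) = 300 K.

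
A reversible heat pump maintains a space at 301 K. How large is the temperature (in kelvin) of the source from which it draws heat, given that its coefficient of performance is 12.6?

T_C ≈ 277 K

COP_HP = T_H/(T_H − T_C) ⇒ T_C = T_H·(COP_HP − 1)/COP_HP = 301.00 × (12.6 − 1)/12.6 = 277 K.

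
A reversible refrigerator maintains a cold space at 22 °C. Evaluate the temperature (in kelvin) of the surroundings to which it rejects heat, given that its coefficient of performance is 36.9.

T_H ≈ 303.1 K

T_C = 22 °C → 22 + 273.15 = 295.15 K.
COP_R = T_C/(T_H − T_C) ⇒ T_H = T_C·(1 + 1/COP_R) = 295.15 × (1 + 1/36.9) = 303.1 K.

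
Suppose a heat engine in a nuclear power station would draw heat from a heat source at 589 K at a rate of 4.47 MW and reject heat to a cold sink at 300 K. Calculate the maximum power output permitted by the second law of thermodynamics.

Ẇ_max ≈ 2.19 MW

No engine can exceed the Carnot limit: η_max = 1 − T_C/T_H = 1 − 300.00/589.00 = 0.4907.
W_max = η_max · Q_H = 0.4907 × 4.47 = 2.19 MW.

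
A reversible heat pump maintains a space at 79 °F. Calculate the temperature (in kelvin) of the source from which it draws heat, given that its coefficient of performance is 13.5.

T_C ≈ 277 K

T_H = 79 °F → (79 − 32) × 5/9 = 26.11 °C = 299.26 K.
COP_HP = T_H/(T_H − T_C) ⇒ T_C = T_H·(COP_HP − 1)/COP_HP = 299.26 × (13.5 − 1)/13.5 = 277 K.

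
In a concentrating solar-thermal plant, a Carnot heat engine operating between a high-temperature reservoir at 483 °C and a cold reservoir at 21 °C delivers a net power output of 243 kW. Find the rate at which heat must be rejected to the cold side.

T_H = 483 °C → 483 + 273.15 = 756.15 K.
T_C = 21 °C → 21 + 273.15 = 294.15 K.
The Carnot efficiency is η = 1 − T_C/T_H = 1 − 294.15/756.15 = 0.6110.
Since Q_C/Q_H = T_C/T_H and Q_H = W/η, Q_C = W·T_C/(T_H − T_C) = 243 × 294.15/462.00 = 155 kW.

Q̇_C ≈ 155 kW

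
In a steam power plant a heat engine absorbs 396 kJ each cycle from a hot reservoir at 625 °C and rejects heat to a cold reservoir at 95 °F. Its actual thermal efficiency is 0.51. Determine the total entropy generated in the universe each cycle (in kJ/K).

T_H = 625 °C → 625 + 273.15 = 898.15 K.
T_C = 95 °F → (95 − 32) × 5/9 = 35.00 °C = 308.15 K.
W = η·Q_H = 0.51 × 396 = 202.0 kJ, so Q_C = Q_H − W = 194.0 kJ.
The hot reservoir loses entropy Q_H/T_H = 396/898.15 = 0.4409 kJ/K; the cold reservoir gains Q_C/T_C = 194.0/308.15 = 0.6297 kJ/K.
ΔS_univ = −Q_H/T_H + Q_C/T_C = 0.1888 kJ/K (> 0, since η = 0.51 < η_Carnot = 0.657).

ΔS_univ ≈ 0.1888 kJ/K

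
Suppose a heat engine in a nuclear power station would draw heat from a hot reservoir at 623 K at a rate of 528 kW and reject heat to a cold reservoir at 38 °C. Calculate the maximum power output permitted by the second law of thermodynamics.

T_C = 38 °C → 38 + 273.15 = 311.15 K.
The second-law ceiling is the Carnot efficiency, η_max = 1 − T_C/T_H = 1 − 311.15/623.00 = 0.5006.
W_max = η_max · Q_H = 0.5006 × 528 = 264.3 kW.

Ẇ_max ≈ 264.3 kW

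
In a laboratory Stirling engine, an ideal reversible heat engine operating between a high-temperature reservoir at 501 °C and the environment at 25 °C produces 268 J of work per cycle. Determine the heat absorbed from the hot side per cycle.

Q_H ≈ 435.9 J

T_H = 501 °C → 501 + 273.15 = 774.15 K.
T_C = 25 °C → 25 + 273.15 = 298.15 K.
The Carnot efficiency is η = 1 − T_C/T_H = 1 − 298.15/774.15 = 0.6149.
Q_H = W/η = 268/0.6149 = 435.9 J.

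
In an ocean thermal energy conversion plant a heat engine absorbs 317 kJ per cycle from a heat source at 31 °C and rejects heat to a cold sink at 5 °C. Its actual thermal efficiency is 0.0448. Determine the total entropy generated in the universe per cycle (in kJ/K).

ΔS_univ ≈ 0.0464 kJ/K

T_H = 31 °C → 31 + 273.15 = 304.15 K.
T_C = 5 °C → 5 + 273.15 = 278.15 K.
W = η·Q_H = 0.0448 × 317 = 14.20 kJ, so Q_C = Q_H − W = 302.8 kJ.
The hot reservoir loses entropy Q_H/T_H = 317/304.15 = 1.042 kJ/K; the cold reservoir gains Q_C/T_C = 302.8/278.15 = 1.089 kJ/K.
ΔS_univ = −Q_H/T_H + Q_C/T_C = 0.0464 kJ/K (> 0, since η = 0.0448 < η_Carnot = 0.085).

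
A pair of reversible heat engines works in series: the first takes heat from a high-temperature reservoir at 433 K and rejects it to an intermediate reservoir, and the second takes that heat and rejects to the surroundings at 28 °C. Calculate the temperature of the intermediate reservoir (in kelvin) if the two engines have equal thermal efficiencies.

T_C = 28 °C → 28 + 273.15 = 301.15 K.
Equal efficiencies require 1 − T_m/T_H = 1 − T_C/T_m, i.e. T_m/T_H = T_C/T_m, so T_m = √(T_H·T_C) = √(433.00 × 301.15) = 361.1 K.

T_m ≈ 361.1 K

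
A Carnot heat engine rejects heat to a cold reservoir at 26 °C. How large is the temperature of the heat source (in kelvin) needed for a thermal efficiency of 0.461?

T_C = 26 °C → 26 + 273.15 = 299.15 K.
From η = 1 − T_C/T_H, solving for T_H gives T_H = T_C/(1 − η) = 299.15/(1 − 0.461) = 555 K.

T_H ≈ 555 K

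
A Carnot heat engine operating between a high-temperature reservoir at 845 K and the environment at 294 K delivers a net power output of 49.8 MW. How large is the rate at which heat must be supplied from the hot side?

Q̇_H ≈ 76.37 MW

The Carnot efficiency is η = 1 − T_C/T_H = 1 − 294.00/845.00 = 0.6521.
Q_H = W/η = 49.8/0.6521 = 76.37 MW.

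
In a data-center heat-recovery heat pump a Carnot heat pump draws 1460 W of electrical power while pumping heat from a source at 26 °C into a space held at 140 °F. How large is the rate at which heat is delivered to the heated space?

Q̇_H ≈ 14300 W

T_H = 140 °F → (140 − 32) × 5/9 = 60.00 °C = 333.15 K.
T_C = 26 °C → 26 + 273.15 = 299.15 K.
The Carnot heat-pump COP is COP_HP = T_H/(T_H − T_C) = 333.15/34.00 = 9.7985.
Q_H = COP_HP · W = 9.7985 × 1460 = 14300 W.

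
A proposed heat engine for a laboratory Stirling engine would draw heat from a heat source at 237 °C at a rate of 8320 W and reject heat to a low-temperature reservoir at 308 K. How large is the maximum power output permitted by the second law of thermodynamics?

T_H = 237 °C → 237 + 273.15 = 510.15 K.
The upper bound on efficiency is η_max = 1 − T_C/T_H = 1 − 308.00/510.15 = 0.3963.
W_max = η_max · Q_H = 0.3963 × 8320 = 3297 W.

Ẇ_max ≈ 3297 W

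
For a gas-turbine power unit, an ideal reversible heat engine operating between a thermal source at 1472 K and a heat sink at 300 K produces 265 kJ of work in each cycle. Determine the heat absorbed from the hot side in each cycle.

Q_H ≈ 333 kJ

For a reversible engine, η = 1 − T_C/T_H = 1 − 300.00/1472.00 = 0.7962.
Q_H = W/η = 265/0.7962 = 333 kJ.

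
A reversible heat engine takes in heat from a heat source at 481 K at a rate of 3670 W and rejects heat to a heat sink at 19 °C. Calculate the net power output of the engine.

Ẇ ≈ 1440 W

T_C = 19 °C → 19 + 273.15 = 292.15 K.
For a reversible engine, η = 1 − T_C/T_H = 1 − 292.15/481.00 = 0.3926.
W = η·Q_H = 0.3926 × 3670 = 1440 W.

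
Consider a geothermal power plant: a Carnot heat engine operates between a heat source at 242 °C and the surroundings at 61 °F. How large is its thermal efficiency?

T_H = 242 °C → 242 + 273.15 = 515.15 K.
T_C = 61 °F → (61 − 32) × 5/9 = 16.11 °C = 289.26 K.
For a reversible engine, η = 1 − T_C/T_H = 1 − 289.26/515.15 = 0.4385.

η ≈ 0.4385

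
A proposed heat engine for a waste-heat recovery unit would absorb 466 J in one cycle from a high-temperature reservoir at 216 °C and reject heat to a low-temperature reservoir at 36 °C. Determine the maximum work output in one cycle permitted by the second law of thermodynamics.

W_max ≈ 171 J

T_H = 216 °C → 216 + 273.15 = 489.15 K.
T_C = 36 °C → 36 + 273.15 = 309.15 K.
By the Carnot theorem, η_max = 1 − T_C/T_H = 1 − 309.15/489.15 = 0.3680.
W_max = η_max · Q_H = 0.3680 × 466 = 171 J.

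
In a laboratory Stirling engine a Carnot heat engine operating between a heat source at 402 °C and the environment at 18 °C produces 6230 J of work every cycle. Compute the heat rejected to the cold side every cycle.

Q_C ≈ 4720 J

T_H = 402 °C → 402 + 273.15 = 675.15 K.
T_C = 18 °C → 18 + 273.15 = 291.15 K.
η_rev = 1 − T_C/T_H = 1 − 291.15/675.15 = 0.5688.
Since Q_C/Q_H = T_C/T_H and Q_H = W/η, Q_C = W·T_C/(T_H − T_C) = 6230 × 291.15/384.00 = 4720 J.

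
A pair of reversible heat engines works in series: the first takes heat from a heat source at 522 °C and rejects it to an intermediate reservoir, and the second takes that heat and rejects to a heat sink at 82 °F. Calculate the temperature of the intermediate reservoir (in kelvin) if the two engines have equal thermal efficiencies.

T_H = 522 °C → 522 + 273.15 = 795.15 K.
T_C = 82 °F → (82 − 32) × 5/9 = 27.78 °C = 300.93 K.
Equal efficiencies require 1 − T_m/T_H = 1 − T_C/T_m, i.e. T_m/T_H = T_C/T_m, so T_m = √(T_H·T_C) = √(795.15 × 300.93) = 489 K.

T_m ≈ 489 K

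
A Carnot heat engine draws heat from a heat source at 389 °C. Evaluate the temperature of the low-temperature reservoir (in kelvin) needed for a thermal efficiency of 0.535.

T_H = 389 °C → 389 + 273.15 = 662.15 K.
From η = 1 − T_C/T_H, T_C = T_H·(1 − η) = 662.15 × (1 − 0.535) = 308 K.

T_C ≈ 308 K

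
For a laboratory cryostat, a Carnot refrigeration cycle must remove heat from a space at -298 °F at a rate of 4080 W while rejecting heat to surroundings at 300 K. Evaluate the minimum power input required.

Ẇ_in ≈ 9550 W

T_C = -298 °F → (-298 − 32) × 5/9 = -183.33 °C = 89.82 K.
The reversible coefficient of performance is COP_R = T_C/(T_H − T_C) = 89.82/210.18 = 0.4273.
W = Q_C/COP_R = 4080/0.4273 = 9550 W.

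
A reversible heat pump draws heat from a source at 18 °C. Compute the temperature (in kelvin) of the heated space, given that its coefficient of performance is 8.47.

T_C = 18 °C → 18 + 273.15 = 291.15 K.
COP_HP = T_H/(T_H − T_C) ⇒ T_H = T_C·COP_HP/(COP_HP − 1) = 291.15 × 8.47/(8.47 − 1) = 330.1 K.

T_H ≈ 330.1 K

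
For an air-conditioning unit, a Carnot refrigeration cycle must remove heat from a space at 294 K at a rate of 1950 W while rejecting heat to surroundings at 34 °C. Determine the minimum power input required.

T_H = 34 °C → 34 + 273.15 = 307.15 K.
The reversible coefficient of performance is COP_R = T_C/(T_H − T_C) = 294.00/13.15 = 22.3574.
W = Q_C/COP_R = 1950/22.3574 = 87.2 W.

Ẇ_in ≈ 87.2 W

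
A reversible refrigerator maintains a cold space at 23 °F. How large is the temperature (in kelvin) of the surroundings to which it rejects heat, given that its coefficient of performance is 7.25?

T_H ≈ 305 K

T_C = 23 °F → (23 − 32) × 5/9 = -5.00 °C = 268.15 K.
COP_R = T_C/(T_H − T_C) ⇒ T_H = T_C·(1 + 1/COP_R) = 268.15 × (1 + 1/7.25) = 305 K.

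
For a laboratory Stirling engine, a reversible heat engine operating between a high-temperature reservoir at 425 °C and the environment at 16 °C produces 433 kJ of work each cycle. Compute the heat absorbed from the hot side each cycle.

Q_H ≈ 739.1 kJ

T_H = 425 °C → 425 + 273.15 = 698.15 K.
T_C = 16 °C → 16 + 273.15 = 289.15 K.
For a reversible engine, η = 1 − T_C/T_H = 1 − 289.15/698.15 = 0.5858.
Q_H = W/η = 433/0.5858 = 739.1 kJ.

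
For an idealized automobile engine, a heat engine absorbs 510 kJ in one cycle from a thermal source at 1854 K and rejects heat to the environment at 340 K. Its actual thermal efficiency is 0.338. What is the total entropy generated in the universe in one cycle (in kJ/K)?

ΔS_univ ≈ 0.718 kJ/K

W = η·Q_H = 0.338 × 510 = 172.4 kJ, so Q_C = Q_H − W = 337.6 kJ.
Reservoir entropy changes: ΔS_H = −Q_H/T_H = −510/1854.00 = -0.2751 kJ/K and ΔS_C = +Q_C/T_C = 337.6/340.00 = 0.9930 kJ/K.
ΔS_univ = −Q_H/T_H + Q_C/T_C = 0.718 kJ/K (> 0, since η = 0.338 < η_Carnot = 0.817).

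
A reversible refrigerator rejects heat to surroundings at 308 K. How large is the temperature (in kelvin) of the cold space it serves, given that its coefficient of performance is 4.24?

T_C ≈ 249.2 K

COP_R = T_C/(T_H − T_C) ⇒ T_C = T_H·COP_R/(1 + COP_R) = 308.00 × 4.24/(1 + 4.24) = 249.2 K.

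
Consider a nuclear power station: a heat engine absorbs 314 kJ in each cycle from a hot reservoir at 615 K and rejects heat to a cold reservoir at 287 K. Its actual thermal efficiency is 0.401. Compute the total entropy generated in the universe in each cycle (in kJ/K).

ΔS_univ ≈ 0.145 kJ/K

W = η·Q_H = 0.401 × 314 = 125.9 kJ, so Q_C = Q_H − W = 188.1 kJ.
The hot reservoir loses entropy Q_H/T_H = 314/615.00 = 0.5106 kJ/K; the cold reservoir gains Q_C/T_C = 188.1/287.00 = 0.6554 kJ/K.
ΔS_univ = −Q_H/T_H + Q_C/T_C = 0.145 kJ/K (> 0, since η = 0.401 < η_Carnot = 0.533).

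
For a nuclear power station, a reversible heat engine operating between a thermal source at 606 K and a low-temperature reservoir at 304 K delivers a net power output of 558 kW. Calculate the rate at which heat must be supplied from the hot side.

Q̇_H ≈ 1120 kW

Carnot efficiency: η = 1 − T_C/T_H = 1 − 304.00/606.00 = 0.4983.
Q_H = W/η = 558/0.4983 = 1120 kW.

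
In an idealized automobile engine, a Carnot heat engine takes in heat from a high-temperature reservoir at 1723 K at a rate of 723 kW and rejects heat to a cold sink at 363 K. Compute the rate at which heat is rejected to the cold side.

Q̇_C ≈ 152.3 kW

η_rev = 1 − T_C/T_H = 1 − 363.00/1723.00 = 0.7893.
For a reversible cycle Q_C/Q_H = T_C/T_H, so Q_C = 723 × 363.00/1723.00 = 152.3 kW.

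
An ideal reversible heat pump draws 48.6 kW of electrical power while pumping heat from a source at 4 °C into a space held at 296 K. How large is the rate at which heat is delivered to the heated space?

T_C = 4 °C → 4 + 273.15 = 277.15 K.
Reversible heating COP: COP_HP = T_H/(T_H − T_C) = 296.00/18.85 = 15.7029.
Q_H = COP_HP · W = 15.7029 × 48.6 = 763.2 kW.

Q̇_H ≈ 763.2 kW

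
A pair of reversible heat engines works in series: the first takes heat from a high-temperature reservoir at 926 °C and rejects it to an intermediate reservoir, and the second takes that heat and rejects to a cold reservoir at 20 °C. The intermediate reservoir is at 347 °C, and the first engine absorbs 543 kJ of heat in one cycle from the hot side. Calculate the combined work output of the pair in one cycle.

T_H = 926 °C → 926 + 273.15 = 1199.15 K.
T_C = 20 °C → 20 + 273.15 = 293.15 K.
Two reversible stages in series are equivalent to a single Carnot engine between T_H and T_C, so η_total = 1 − T_C/T_H = 1 − 293.15/1199.15 = 0.7555.
W_total = η_total · Q_H = 0.7555 × 543 = 410 kJ.

W_total ≈ 410 kJ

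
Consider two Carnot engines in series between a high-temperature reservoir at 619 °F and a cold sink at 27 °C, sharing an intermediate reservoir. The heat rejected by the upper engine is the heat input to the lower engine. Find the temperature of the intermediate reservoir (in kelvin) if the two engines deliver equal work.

T_H = 619 °F → (619 − 32) × 5/9 = 326.11 °C = 599.26 K.
T_C = 27 °C → 27 + 273.15 = 300.15 K.
For reversible stages Q_m = Q_H·(T_m/T_H). Setting W₁ = Q_H(1 − T_m/T_H) equal to W₂ = Q_m(1 − T_C/T_m) = Q_H·(T_m − T_C)/T_H gives T_H − T_m = T_m − T_C, so T_m = (T_H + T_C)/2 = (599.26 + 300.15)/2 = 450 K.

T_m ≈ 450 K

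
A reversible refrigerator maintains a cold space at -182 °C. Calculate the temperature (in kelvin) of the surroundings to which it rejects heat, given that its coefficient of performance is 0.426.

T_H ≈ 305 K

T_C = -182 °C → -182 + 273.15 = 91.15 K.
COP_R = T_C/(T_H − T_C) ⇒ T_H = T_C·(1 + 1/COP_R) = 91.15 × (1 + 1/0.426) = 305 K.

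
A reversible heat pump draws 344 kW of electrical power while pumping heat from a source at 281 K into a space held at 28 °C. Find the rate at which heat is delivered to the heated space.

T_H = 28 °C → 28 + 273.15 = 301.15 K.
COP_HP = T_H/(T_H − T_C) = 301.15/20.15 = 14.9454.
Q_H = COP_HP · W = 14.9454 × 344 = 5141 kW.

Q̇_H ≈ 5141 kW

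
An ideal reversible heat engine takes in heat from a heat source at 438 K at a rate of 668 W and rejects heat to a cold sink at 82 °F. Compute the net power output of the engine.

Ẇ ≈ 209.1 W

T_C = 82 °F → (82 − 32) × 5/9 = 27.78 °C = 300.93 K.
For a reversible engine, η = 1 − T_C/T_H = 1 − 300.93/438.00 = 0.3130.
W = η·Q_H = 0.3130 × 668 = 209.1 W.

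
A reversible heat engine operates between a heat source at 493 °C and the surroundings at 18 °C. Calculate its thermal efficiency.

η ≈ 0.620

T_H = 493 °C → 493 + 273.15 = 766.15 K.
T_C = 18 °C → 18 + 273.15 = 291.15 K.
Carnot efficiency: η = 1 − T_C/T_H = 1 − 291.15/766.15 = 0.620.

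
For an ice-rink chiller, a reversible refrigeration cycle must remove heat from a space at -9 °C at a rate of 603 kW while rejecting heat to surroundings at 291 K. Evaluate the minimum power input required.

T_C = -9 °C → -9 + 273.15 = 264.15 K.
The reversible coefficient of performance is COP_R = T_C/(T_H − T_C) = 264.15/26.85 = 9.8380.
W = Q_C/COP_R = 603/9.8380 = 61.3 kW.

Ẇ_in ≈ 61.3 kW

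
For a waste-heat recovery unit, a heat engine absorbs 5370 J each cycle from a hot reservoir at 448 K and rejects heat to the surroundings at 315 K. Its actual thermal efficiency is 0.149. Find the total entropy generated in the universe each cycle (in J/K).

W = η·Q_H = 0.149 × 5370 = 800.1 J, so Q_C = Q_H − W = 4570 J.
Reservoir entropy changes: ΔS_H = −Q_H/T_H = −5370/448.00 = -11.99 J/K and ΔS_C = +Q_C/T_C = 4570/315.00 = 14.51 J/K.
ΔS_univ = −Q_H/T_H + Q_C/T_C = 2.52 J/K (> 0, since η = 0.149 < η_Carnot = 0.297).

ΔS_univ ≈ 2.52 J/K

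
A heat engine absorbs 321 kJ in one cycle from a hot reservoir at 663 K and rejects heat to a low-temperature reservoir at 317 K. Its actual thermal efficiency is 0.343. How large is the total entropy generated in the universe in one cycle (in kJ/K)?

W = η·Q_H = 0.343 × 321 = 110.1 kJ, so Q_C = Q_H − W = 210.9 kJ.
The hot reservoir loses entropy Q_H/T_H = 321/663.00 = 0.4842 kJ/K; the cold reservoir gains Q_C/T_C = 210.9/317.00 = 0.6653 kJ/K.
ΔS_univ = −Q_H/T_H + Q_C/T_C = 0.1811 kJ/K (> 0, since η = 0.343 < η_Carnot = 0.522).

ΔS_univ ≈ 0.1811 kJ/K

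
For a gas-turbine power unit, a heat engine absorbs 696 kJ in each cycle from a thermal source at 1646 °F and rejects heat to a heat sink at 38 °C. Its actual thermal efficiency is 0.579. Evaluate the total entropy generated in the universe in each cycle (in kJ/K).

T_H = 1646 °F → (1646 − 32) × 5/9 = 896.67 °C = 1169.82 K.
T_C = 38 °C → 38 + 273.15 = 311.15 K.
W = η·Q_H = 0.579 × 696 = 403.0 kJ, so Q_C = Q_H − W = 293.0 kJ.
Reservoir entropy changes: ΔS_H = −Q_H/T_H = −696/1169.82 = -0.5950 kJ/K and ΔS_C = +Q_C/T_C = 293.0/311.15 = 0.9417 kJ/K.
ΔS_univ = −Q_H/T_H + Q_C/T_C = 0.347 kJ/K (> 0, since η = 0.579 < η_Carnot = 0.734).

ΔS_univ ≈ 0.347 kJ/K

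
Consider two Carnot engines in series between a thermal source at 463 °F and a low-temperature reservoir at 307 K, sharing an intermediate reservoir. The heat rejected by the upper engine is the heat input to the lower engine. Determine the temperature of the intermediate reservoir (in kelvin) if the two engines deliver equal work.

T_H = 463 °F → (463 − 32) × 5/9 = 239.44 °C = 512.59 K.
For reversible stages Q_m = Q_H·(T_m/T_H). Setting W₁ = Q_H(1 − T_m/T_H) equal to W₂ = Q_m(1 − T_C/T_m) = Q_H·(T_m − T_C)/T_H gives T_H − T_m = T_m − T_C, so T_m = (T_H + T_C)/2 = (512.59 + 307.00)/2 = 409.8 K.

T_m ≈ 409.8 K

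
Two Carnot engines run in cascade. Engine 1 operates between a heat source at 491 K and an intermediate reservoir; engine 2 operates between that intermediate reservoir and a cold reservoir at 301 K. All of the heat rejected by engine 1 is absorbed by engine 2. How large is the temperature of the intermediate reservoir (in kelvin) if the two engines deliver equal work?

For reversible stages Q_m = Q_H·(T_m/T_H). Setting W₁ = Q_H(1 − T_m/T_H) equal to W₂ = Q_m(1 − T_C/T_m) = Q_H·(T_m − T_C)/T_H gives T_H − T_m = T_m − T_C, so T_m = (T_H + T_C)/2 = (491.00 + 301.00)/2 = 396 K.

T_m ≈ 396 K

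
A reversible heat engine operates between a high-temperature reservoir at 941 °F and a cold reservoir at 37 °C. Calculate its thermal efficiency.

η ≈ 0.601

T_H = 941 °F → (941 − 32) × 5/9 = 505.00 °C = 778.15 K.
T_C = 37 °C → 37 + 273.15 = 310.15 K.
The Carnot efficiency is η = 1 − T_C/T_H = 1 − 310.15/778.15 = 0.601.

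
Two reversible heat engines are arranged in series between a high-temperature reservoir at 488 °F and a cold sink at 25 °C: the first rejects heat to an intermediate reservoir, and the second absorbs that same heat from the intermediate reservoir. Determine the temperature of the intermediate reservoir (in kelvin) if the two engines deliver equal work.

T_H = 488 °F → (488 − 32) × 5/9 = 253.33 °C = 526.48 K.
T_C = 25 °C → 25 + 273.15 = 298.15 K.
For reversible stages Q_m = Q_H·(T_m/T_H). Setting W₁ = Q_H(1 − T_m/T_H) equal to W₂ = Q_m(1 − T_C/T_m) = Q_H·(T_m − T_C)/T_H gives T_H − T_m = T_m − T_C, so T_m = (T_H + T_C)/2 = (526.48 + 298.15)/2 = 412 K.

T_m ≈ 412 K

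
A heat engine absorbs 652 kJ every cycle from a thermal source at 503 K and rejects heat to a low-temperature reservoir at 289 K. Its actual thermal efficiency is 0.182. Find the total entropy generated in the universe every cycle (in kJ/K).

ΔS_univ ≈ 0.5492 kJ/K

W = η·Q_H = 0.182 × 652 = 118.7 kJ, so Q_C = Q_H − W = 533.3 kJ.
The hot reservoir loses entropy Q_H/T_H = 652/503.00 = 1.296 kJ/K; the cold reservoir gains Q_C/T_C = 533.3/289.00 = 1.845 kJ/K.
ΔS_univ = −Q_H/T_H + Q_C/T_C = 0.5492 kJ/K (> 0, since η = 0.182 < η_Carnot = 0.425).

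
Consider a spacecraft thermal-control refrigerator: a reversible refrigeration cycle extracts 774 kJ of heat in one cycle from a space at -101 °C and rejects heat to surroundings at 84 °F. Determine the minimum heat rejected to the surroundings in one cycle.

T_H = 84 °F → (84 − 32) × 5/9 = 28.89 °C = 302.04 K.
T_C = -101 °C → -101 + 273.15 = 172.15 K.
For a reversible cycle Q_H/Q_C = T_H/T_C, so Q_H = Q_C·T_H/T_C = 774 × 302.04/172.15 = 1360 kJ.

Q_H ≈ 1360 kJ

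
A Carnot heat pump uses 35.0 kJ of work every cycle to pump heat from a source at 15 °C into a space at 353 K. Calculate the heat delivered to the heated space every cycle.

T_C = 15 °C → 15 + 273.15 = 288.15 K.
COP_HP = T_H/(T_H − T_C) = 353.00/64.85 = 5.4433.
Q_H = COP_HP · W = 5.4433 × 35.0 = 191 kJ.

Q_H ≈ 191 kJ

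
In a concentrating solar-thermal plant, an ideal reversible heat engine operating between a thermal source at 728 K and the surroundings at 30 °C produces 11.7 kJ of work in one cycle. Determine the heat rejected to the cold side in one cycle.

T_C = 30 °C → 30 + 273.15 = 303.15 K.
η_rev = 1 − T_C/T_H = 1 − 303.15/728.00 = 0.5836.
Since Q_C/Q_H = T_C/T_H and Q_H = W/η, Q_C = W·T_C/(T_H − T_C) = 11.7 × 303.15/424.85 = 8.35 kJ.

Q_C ≈ 8.35 kJ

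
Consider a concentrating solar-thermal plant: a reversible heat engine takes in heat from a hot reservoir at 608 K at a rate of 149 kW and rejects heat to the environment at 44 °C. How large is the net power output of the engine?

Ẇ ≈ 71.3 kW

T_C = 44 °C → 44 + 273.15 = 317.15 K.
Carnot efficiency: η = 1 − T_C/T_H = 1 − 317.15/608.00 = 0.4784.
W = η·Q_H = 0.4784 × 149 = 71.3 kW.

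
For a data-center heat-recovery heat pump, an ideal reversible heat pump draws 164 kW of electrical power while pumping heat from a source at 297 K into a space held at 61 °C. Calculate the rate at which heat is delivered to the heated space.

T_H = 61 °C → 61 + 273.15 = 334.15 K.
For a reversible heat pump, COP_HP = T_H/(T_H − T_C) = 334.15/37.15 = 8.9946.
Q_H = COP_HP · W = 8.9946 × 164 = 1480 kW.

Q̇_H ≈ 1480 kW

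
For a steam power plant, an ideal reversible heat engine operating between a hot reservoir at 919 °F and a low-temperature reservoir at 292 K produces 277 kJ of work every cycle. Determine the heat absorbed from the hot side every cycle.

Q_H ≈ 448 kJ

T_H = 919 °F → (919 − 32) × 5/9 = 492.78 °C = 765.93 K.
The Carnot efficiency is η = 1 − T_C/T_H = 1 − 292.00/765.93 = 0.6188.
Q_H = W/η = 277/0.6188 = 448 kJ.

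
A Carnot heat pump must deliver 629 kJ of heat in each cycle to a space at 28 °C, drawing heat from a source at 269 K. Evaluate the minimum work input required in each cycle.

W_in ≈ 67.2 kJ

T_H = 28 °C → 28 + 273.15 = 301.15 K.
For a reversible heat pump, COP_HP = T_H/(T_H − T_C) = 301.15/32.15 = 9.3670.
W = Q_H/COP_HP = 629/9.3670 = 67.2 kJ.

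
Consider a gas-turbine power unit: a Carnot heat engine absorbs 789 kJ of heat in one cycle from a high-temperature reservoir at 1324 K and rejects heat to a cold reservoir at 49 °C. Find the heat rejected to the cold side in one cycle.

Q_C ≈ 192 kJ

T_C = 49 °C → 49 + 273.15 = 322.15 K.
For a reversible engine, η = 1 − T_C/T_H = 1 − 322.15/1324.00 = 0.7567.
For a reversible cycle Q_C/Q_H = T_C/T_H, so Q_C = 789 × 322.15/1324.00 = 192 kJ.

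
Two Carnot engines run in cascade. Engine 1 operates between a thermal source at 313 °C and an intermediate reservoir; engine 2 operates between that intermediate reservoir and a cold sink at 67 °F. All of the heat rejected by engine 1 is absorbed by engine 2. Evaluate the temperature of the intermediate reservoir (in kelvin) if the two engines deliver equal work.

T_m ≈ 439.4 K

T_H = 313 °C → 313 + 273.15 = 586.15 K.
T_C = 67 °F → (67 − 32) × 5/9 = 19.44 °C = 292.59 K.
For reversible stages Q_m = Q_H·(T_m/T_H). Setting W₁ = Q_H(1 − T_m/T_H) equal to W₂ = Q_m(1 − T_C/T_m) = Q_H·(T_m − T_C)/T_H gives T_H − T_m = T_m − T_C, so T_m = (T_H + T_C)/2 = (586.15 + 292.59)/2 = 439.4 K.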